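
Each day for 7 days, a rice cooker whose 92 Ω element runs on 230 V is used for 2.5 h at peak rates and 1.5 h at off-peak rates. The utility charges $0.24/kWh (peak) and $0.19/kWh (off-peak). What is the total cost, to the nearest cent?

Power = V²/R = 230²/92 = 575 W = 0.575 kW
Peak energy = 0.575 kW × 2.5 h × 7 = 10.0625 kWh
Off-peak energy = 0.575 kW × 1.5 h × 7 = 6.0375 kWh
Cost = 10.0625 × $0.24 + 6.0375 × $0.19 = $2.415 + $1.147125 = $3.56

$3.56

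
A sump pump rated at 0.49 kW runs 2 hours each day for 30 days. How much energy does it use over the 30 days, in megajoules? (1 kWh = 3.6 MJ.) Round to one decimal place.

105.8 MJ

Runtime = 2 h/day × 30 days = 60 h
Energy = 0.49 kW × 60 h = 29.4 kWh
= 29.4 × 3.6 MJ = 105.8 MJ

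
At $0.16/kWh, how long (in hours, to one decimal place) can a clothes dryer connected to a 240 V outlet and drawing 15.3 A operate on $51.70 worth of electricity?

88.0 h

Power = 15.3 A × 240 V = 3672 W = 3.672 kW
Energy available = $51.70 ÷ $0.16/kWh = 323.125 kWh
Hours = 323.125 kWh ÷ 3.672 kW = 88.0 h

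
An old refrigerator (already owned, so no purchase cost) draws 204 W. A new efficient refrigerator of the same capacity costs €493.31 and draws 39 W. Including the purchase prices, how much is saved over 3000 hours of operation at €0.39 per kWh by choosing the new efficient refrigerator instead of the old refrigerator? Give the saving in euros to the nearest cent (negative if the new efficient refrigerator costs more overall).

-€300.26

old refrigerator: €0.00 + (204/1000) kW × 3000 h × €0.39 = €0.00 + €238.68 = €238.68
new efficient refrigerator: €493.31 + (39/1000) kW × 3000 h × €0.39 = €493.31 + €45.63 = €538.94
Saving = €238.68 − €538.94 = −€300.26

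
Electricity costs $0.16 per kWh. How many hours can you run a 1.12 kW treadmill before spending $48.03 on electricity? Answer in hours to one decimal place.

268.0 h

Energy available = $48.03 ÷ $0.16/kWh = 300.1875 kWh
Hours = 300.1875 kWh ÷ 1.12 kW = 268.0 h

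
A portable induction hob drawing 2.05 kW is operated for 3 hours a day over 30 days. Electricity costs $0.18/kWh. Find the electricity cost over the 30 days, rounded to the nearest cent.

Runtime = 3 h/day × 30 days = 90 h
Energy = 2.05 kW × 90 h = 184.5 kWh
Cost = 184.5 kWh × $0.18/kWh = $33.21

$33.21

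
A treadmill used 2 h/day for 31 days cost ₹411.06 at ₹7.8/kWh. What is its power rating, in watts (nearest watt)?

Energy = ₹411.06 ÷ ₹7.8/kWh = 52.7 kWh
Runtime = 2 h/day × 31 days = 62 h
Power = 52.7 kWh ÷ 62 h = 0.85 kW = 850 W

850 W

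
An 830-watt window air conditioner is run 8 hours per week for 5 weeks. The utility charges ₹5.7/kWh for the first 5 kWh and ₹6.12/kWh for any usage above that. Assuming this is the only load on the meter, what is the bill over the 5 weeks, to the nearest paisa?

Runtime = 8 h/week × 5 weeks = 40 h
Energy = 0.83 kW × 40 h = 33.2 kWh
Tier 1 (0–5 kWh): 5 × ₹5.7 = ₹28.5
Above 5 kWh: 28.2 × ₹6.12 = ₹172.584
Bill = ₹201.08

₹201.08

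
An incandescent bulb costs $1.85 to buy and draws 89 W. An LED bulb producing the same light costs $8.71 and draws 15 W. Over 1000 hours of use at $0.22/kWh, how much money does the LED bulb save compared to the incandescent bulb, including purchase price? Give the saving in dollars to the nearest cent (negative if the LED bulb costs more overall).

$9.42

incandescent bulb: $1.85 + (89/1000) kW × 1000 h × $0.22 = $1.85 + $19.58 = $21.43
LED bulb: $8.71 + (15/1000) kW × 1000 h × $0.22 = $8.71 + $3.3 = $12.01
Saving = $21.43 − $12.01 = $9.42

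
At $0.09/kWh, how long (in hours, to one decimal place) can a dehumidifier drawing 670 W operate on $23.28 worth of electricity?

386.1 h

Energy available = $23.28 ÷ $0.09/kWh = 258.6667 kWh
Hours = 258.6667 kWh ÷ 0.67 kW = 386.1 h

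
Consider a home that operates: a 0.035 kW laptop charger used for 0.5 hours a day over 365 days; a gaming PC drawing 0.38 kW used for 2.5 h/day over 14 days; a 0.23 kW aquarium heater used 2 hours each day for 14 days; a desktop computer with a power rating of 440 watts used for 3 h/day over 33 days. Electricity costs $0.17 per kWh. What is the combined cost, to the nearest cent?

laptop charger: Runtime = 0.5 h/day × 365 days = 182.5 h
laptop charger: 0.035 kW × 182.5 h = 6.3875 kWh
gaming PC: Runtime = 2.5 h/day × 14 days = 35 h
gaming PC: 0.38 kW × 35 h = 13.3 kWh
aquarium heater: Runtime = 2 h/day × 14 days = 28 h
aquarium heater: 0.23 kW × 28 h = 6.44 kWh
desktop computer: Runtime = 3 h/day × 33 days = 99 h
desktop computer: 0.44 kW × 99 h = 43.56 kWh
Total energy = 69.6875 kWh
Cost = 69.6875 × $0.17 = $11.85

$11.85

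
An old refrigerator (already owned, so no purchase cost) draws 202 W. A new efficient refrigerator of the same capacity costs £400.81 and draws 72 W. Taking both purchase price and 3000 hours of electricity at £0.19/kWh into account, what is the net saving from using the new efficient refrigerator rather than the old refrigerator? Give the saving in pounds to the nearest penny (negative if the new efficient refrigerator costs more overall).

-£326.71

old refrigerator: £0.00 + (202/1000) kW × 3000 h × £0.19 = £0.00 + £115.14 = £115.14
new efficient refrigerator: £400.81 + (72/1000) kW × 3000 h × £0.19 = £400.81 + £41.04 = £441.85
Saving = £115.14 − £441.85 = −£326.71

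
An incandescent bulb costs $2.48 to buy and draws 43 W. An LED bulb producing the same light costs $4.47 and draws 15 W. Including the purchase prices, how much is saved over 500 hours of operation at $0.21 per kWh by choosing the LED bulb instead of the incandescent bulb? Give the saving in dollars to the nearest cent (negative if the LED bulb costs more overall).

incandescent bulb: $2.48 + (43/1000) kW × 500 h × $0.21 = $2.48 + $4.515 = $6.995
LED bulb: $4.47 + (15/1000) kW × 500 h × $0.21 = $4.47 + $1.575 = $6.045
Saving = $6.995 − $6.045 = $0.95

$0.95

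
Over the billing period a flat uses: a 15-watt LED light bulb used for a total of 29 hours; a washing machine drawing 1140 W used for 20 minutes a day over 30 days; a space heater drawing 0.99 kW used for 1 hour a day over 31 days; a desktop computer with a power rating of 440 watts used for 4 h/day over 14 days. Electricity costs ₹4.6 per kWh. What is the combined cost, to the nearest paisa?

LED light bulb: 0.015 kW × 29 h = 0.435 kWh
washing machine: Runtime = 20 min × 30 = 600 min = 10 h
washing machine: 1.14 kW × 10 h = 11.4 kWh
space heater: Runtime = 1 h/day × 31 days = 31 h
space heater: 0.99 kW × 31 h = 30.69 kWh
desktop computer: Runtime = 4 h/day × 14 days = 56 h
desktop computer: 0.44 kW × 56 h = 24.64 kWh
Total energy = 67.165 kWh
Cost = 67.165 × ₹4.6 = ₹308.96

₹308.96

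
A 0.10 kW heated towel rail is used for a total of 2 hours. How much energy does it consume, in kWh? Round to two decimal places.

0.20 kWh

Energy = 0.1 kW × 2 h = 0.2 kWh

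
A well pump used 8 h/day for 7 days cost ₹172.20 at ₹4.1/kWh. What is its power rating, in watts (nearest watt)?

Energy = ₹172.20 ÷ ₹4.1/kWh = 42 kWh
Runtime = 8 h/day × 7 days = 56 h
Power = 42 kWh ÷ 56 h = 0.75 kW = 750 W

750 W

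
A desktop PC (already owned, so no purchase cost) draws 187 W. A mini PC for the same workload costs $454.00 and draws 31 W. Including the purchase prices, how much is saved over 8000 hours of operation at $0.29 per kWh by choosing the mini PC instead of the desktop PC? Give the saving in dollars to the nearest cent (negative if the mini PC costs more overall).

desktop PC: $0.00 + (187/1000) kW × 8000 h × $0.29 = $0.00 + $433.84 = $433.84
mini PC: $454.00 + (31/1000) kW × 8000 h × $0.29 = $454.00 + $71.92 = $525.92
Saving = $433.84 − $525.92 = −$92.08

-$92.08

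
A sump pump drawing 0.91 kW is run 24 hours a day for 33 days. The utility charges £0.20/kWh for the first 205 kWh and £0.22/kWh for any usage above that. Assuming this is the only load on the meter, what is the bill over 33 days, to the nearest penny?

Runtime = 24 h × 33 = 792 h
Energy = 0.91 kW × 792 h = 720.72 kWh
Tier 1 (0–205 kWh): 205 × £0.20 = £41
Above 205 kWh: 515.72 × £0.22 = £113.4584
Bill = £154.46

£154.46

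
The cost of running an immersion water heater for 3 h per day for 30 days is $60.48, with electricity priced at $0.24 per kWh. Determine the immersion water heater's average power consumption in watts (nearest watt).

2800 W

Energy = $60.48 ÷ $0.24/kWh = 252 kWh
Runtime = 3 h/day × 30 days = 90 h
Power = 252 kWh ÷ 90 h = 2.8 kW = 2800 W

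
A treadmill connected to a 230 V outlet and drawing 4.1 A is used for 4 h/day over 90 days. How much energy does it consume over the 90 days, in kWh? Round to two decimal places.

339.48 kWh

Power = 4.1 A × 230 V = 943 W = 0.943 kW
Runtime = 4 h/day × 90 days = 360 h
Energy = 0.943 kW × 360 h = 339.48 kWh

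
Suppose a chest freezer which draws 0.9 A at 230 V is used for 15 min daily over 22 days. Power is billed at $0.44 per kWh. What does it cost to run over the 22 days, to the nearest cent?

$0.50

Power = 0.9 A × 230 V = 207 W = 0.207 kW
Runtime = 15 min × 22 = 330 min = 5.5 h
Energy = 0.207 kW × 5.5 h = 1.1385 kWh
Cost = 1.1385 kWh × $0.44/kWh = $0.50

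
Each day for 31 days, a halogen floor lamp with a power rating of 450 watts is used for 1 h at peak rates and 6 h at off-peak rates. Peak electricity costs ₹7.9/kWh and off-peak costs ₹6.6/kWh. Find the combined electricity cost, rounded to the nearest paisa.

₹662.63

Peak energy = 0.45 kW × 1 h × 31 = 13.95 kWh
Off-peak energy = 0.45 kW × 6 h × 31 = 83.7 kWh
Cost = 13.95 × ₹7.9 + 83.7 × ₹6.6 = ₹110.205 + ₹552.42 = ₹662.63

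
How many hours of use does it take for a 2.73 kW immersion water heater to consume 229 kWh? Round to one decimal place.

Hours = 229 kWh ÷ 2.73 kW = 83.9 h

83.9 h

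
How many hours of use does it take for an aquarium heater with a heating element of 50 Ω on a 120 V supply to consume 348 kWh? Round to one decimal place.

Power = V²/R = 120²/50 = 288 W = 0.288 kW
Hours = 348 kWh ÷ 0.288 kW = 1208.3 h

1208.3 h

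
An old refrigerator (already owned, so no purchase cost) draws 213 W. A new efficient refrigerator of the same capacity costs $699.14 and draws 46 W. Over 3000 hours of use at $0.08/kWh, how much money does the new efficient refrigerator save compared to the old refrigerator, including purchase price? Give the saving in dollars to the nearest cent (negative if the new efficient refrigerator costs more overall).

old refrigerator: $0.00 + (213/1000) kW × 3000 h × $0.08 = $0.00 + $51.12 = $51.12
new efficient refrigerator: $699.14 + (46/1000) kW × 3000 h × $0.08 = $699.14 + $11.04 = $710.18
Saving = $51.12 − $710.18 = −$659.06

-$659.06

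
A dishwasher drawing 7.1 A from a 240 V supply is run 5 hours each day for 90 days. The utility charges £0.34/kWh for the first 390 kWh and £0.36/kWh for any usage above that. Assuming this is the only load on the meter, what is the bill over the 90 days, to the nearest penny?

£268.25

Power = 7.1 A × 240 V = 1704 W = 1.704 kW
Runtime = 5 h/day × 90 days = 450 h
Energy = 1.704 kW × 450 h = 766.8 kWh
Tier 1 (0–390 kWh): 390 × £0.34 = £132.6
Above 390 kWh: 376.8 × £0.36 = £135.648
Bill = £268.25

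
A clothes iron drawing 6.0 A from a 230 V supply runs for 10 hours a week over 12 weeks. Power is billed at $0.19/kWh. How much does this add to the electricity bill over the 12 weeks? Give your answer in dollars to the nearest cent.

Power = 6.0 A × 230 V = 1380 W = 1.38 kW
Runtime = 10 h/week × 12 weeks = 120 h
Energy = 1.38 kW × 120 h = 165.6 kWh
Cost = 165.6 kWh × $0.19/kWh = $31.46

$31.46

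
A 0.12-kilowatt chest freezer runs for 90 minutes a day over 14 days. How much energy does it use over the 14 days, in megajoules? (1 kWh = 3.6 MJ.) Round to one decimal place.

Runtime = 90 min × 14 = 1260 min = 21 h
Energy = 0.12 kW × 21 h = 2.52 kWh
= 2.52 × 3.6 MJ = 9.1 MJ

9.1 MJ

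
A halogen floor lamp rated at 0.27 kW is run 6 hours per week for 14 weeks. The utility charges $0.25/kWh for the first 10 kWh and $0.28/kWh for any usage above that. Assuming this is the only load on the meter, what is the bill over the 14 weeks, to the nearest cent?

$6.05

Runtime = 6 h/week × 14 weeks = 84 h
Energy = 0.27 kW × 84 h = 22.68 kWh
Tier 1 (0–10 kWh): 10 × $0.25 = $2.5
Above 10 kWh: 12.68 × $0.28 = $3.5504
Bill = $6.05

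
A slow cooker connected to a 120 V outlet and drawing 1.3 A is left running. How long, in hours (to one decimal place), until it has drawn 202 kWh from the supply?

1294.9 h

Power = 1.3 A × 120 V = 156 W = 0.156 kW
Hours = 202 kWh ÷ 0.156 kW = 1294.9 h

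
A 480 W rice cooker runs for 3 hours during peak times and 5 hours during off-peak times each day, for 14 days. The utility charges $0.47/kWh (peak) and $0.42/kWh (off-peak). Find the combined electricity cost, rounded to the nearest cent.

Peak energy = 0.48 kW × 3 h × 14 = 20.16 kWh
Off-peak energy = 0.48 kW × 5 h × 14 = 33.6 kWh
Cost = 20.16 × $0.47 + 33.6 × $0.42 = $9.4752 + $14.112 = $23.59

$23.59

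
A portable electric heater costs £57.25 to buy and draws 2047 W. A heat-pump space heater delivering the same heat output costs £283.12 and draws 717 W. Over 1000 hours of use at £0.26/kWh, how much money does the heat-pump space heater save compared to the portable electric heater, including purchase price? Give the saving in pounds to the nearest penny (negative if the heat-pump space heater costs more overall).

portable electric heater: £57.25 + (2047/1000) kW × 1000 h × £0.26 = £57.25 + £532.22 = £589.47
heat-pump space heater: £283.12 + (717/1000) kW × 1000 h × £0.26 = £283.12 + £186.42 = £469.54
Saving = £589.47 − £469.54 = £119.93

£119.93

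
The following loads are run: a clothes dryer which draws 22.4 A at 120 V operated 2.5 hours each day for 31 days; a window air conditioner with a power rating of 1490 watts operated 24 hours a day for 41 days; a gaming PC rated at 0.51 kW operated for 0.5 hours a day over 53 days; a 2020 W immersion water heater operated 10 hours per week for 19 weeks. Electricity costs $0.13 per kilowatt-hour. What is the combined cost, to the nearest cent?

clothes dryer: Power = 22.4 A × 120 V = 2688 W = 2.688 kW
clothes dryer: Runtime = 2.5 h/day × 31 days = 77.5 h
clothes dryer: 2.688 kW × 77.5 h = 208.32 kWh
window air conditioner: Runtime = 24 h × 41 = 984 h
window air conditioner: 1.49 kW × 984 h = 1466.16 kWh
gaming PC: Runtime = 0.5 h/day × 53 days = 26.5 h
gaming PC: 0.51 kW × 26.5 h = 13.515 kWh
immersion water heater: Runtime = 10 h/week × 19 weeks = 190 h
immersion water heater: 2.02 kW × 190 h = 383.8 kWh
Total energy = 2071.795 kWh
Cost = 2071.795 × $0.13 = $269.33

$269.33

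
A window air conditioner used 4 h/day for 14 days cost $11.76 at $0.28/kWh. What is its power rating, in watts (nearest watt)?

750 W

Energy = $11.76 ÷ $0.28/kWh = 42 kWh
Runtime = 4 h/day × 14 days = 56 h
Power = 42 kWh ÷ 56 h = 0.75 kW = 750 W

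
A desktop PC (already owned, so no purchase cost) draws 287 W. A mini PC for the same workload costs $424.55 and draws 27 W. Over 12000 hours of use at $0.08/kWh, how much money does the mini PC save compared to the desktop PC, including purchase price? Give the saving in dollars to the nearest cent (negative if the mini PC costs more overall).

desktop PC: $0.00 + (287/1000) kW × 12000 h × $0.08 = $0.00 + $275.52 = $275.52
mini PC: $424.55 + (27/1000) kW × 12000 h × $0.08 = $424.55 + $25.92 = $450.47
Saving = $275.52 − $450.47 = −$174.95

-$174.95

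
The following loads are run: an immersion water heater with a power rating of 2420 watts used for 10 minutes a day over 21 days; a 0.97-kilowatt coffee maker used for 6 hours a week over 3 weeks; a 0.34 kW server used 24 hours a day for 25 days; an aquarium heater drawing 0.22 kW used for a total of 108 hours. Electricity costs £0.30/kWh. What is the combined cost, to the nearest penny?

immersion water heater: Runtime = 10 min × 21 = 210 min = 3.5 h
immersion water heater: 2.42 kW × 3.5 h = 8.47 kWh
coffee maker: Runtime = 6 h/week × 3 weeks = 18 h
coffee maker: 0.97 kW × 18 h = 17.46 kWh
server: Runtime = 24 h × 25 = 600 h
server: 0.34 kW × 600 h = 204 kWh
aquarium heater: 0.22 kW × 108 h = 23.76 kWh
Total energy = 253.69 kWh
Cost = 253.69 × £0.30 = £76.11

£76.11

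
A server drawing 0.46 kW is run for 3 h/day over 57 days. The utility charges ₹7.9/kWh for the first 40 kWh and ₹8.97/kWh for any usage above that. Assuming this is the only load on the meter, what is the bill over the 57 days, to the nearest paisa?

₹662.78

Runtime = 3 h/day × 57 days = 171 h
Energy = 0.46 kW × 171 h = 78.66 kWh
Tier 1 (0–40 kWh): 40 × ₹7.9 = ₹316
Above 40 kWh: 38.66 × ₹8.97 = ₹346.7802
Bill = ₹662.78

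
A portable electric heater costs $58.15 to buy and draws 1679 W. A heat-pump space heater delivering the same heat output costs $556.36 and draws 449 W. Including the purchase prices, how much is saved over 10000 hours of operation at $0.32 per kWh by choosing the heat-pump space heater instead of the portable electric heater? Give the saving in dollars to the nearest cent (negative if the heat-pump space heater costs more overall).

portable electric heater: $58.15 + (1679/1000) kW × 10000 h × $0.32 = $58.15 + $5372.8 = $5430.95
heat-pump space heater: $556.36 + (449/1000) kW × 10000 h × $0.32 = $556.36 + $1436.8 = $1993.16
Saving = $5430.95 − $1993.16 = $3437.79

$3437.79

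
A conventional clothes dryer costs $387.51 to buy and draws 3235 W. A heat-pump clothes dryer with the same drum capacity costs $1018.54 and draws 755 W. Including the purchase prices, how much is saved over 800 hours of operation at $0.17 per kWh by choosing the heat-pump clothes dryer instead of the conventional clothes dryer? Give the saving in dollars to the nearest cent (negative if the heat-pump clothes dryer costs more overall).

conventional clothes dryer: $387.51 + (3235/1000) kW × 800 h × $0.17 = $387.51 + $439.96 = $827.47
heat-pump clothes dryer: $1018.54 + (755/1000) kW × 800 h × $0.17 = $1018.54 + $102.68 = $1121.22
Saving = $827.47 − $1121.22 = −$293.75

-$293.75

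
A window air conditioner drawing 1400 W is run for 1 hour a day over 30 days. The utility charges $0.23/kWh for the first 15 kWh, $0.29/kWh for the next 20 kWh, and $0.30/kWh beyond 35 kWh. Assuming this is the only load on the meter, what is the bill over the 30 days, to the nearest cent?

$11.35

Runtime = 1 h/day × 30 days = 30 h
Energy = 1.4 kW × 30 h = 42 kWh
Tier 1 (0–15 kWh): 15 × $0.23 = $3.45
Tier 2 (15–35 kWh): 20 × $0.29 = $5.8
Above 35 kWh: 7 × $0.30 = $2.1
Bill = $11.35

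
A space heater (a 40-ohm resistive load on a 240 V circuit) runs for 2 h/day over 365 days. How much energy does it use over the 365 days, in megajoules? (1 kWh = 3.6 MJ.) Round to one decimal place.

3784.3 MJ

Power = V²/R = 240²/40 = 1440 W = 1.44 kW
Runtime = 2 h/day × 365 days = 730 h
Energy = 1.44 kW × 730 h = 1051.2 kWh
= 1051.2 × 3.6 MJ = 3784.3 MJ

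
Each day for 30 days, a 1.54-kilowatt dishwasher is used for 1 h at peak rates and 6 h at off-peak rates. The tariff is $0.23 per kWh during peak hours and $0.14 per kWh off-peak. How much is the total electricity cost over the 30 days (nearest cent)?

$49.43

Peak energy = 1.54 kW × 1 h × 30 = 46.2 kWh
Off-peak energy = 1.54 kW × 6 h × 30 = 277.2 kWh
Cost = 46.2 × $0.23 + 277.2 × $0.14 = $10.626 + $38.808 = $49.43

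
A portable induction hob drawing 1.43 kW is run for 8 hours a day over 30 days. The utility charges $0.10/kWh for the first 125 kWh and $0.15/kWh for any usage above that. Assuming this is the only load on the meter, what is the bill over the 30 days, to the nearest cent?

$45.23

Runtime = 8 h/day × 30 days = 240 h
Energy = 1.43 kW × 240 h = 343.2 kWh
Tier 1 (0–125 kWh): 125 × $0.10 = $12.5
Above 125 kWh: 218.2 × $0.15 = $32.73
Bill = $45.23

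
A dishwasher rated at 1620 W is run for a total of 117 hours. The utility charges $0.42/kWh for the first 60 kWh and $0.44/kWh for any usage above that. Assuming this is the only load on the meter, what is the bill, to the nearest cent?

$82.20

Energy = 1.62 kW × 117 h = 189.54 kWh
Tier 1 (0–60 kWh): 60 × $0.42 = $25.2
Above 60 kWh: 129.54 × $0.44 = $56.9976
Bill = $82.20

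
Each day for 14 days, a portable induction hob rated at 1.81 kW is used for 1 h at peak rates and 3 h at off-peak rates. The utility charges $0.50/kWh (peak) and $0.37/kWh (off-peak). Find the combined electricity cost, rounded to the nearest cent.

Peak energy = 1.81 kW × 1 h × 14 = 25.34 kWh
Off-peak energy = 1.81 kW × 3 h × 14 = 76.02 kWh
Cost = 25.34 × $0.50 + 76.02 × $0.37 = $12.67 + $28.1274 = $40.80

$40.80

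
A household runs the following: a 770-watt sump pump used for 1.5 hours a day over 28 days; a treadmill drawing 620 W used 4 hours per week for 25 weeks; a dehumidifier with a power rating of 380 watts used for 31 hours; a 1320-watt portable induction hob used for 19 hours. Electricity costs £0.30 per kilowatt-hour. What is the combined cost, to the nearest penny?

sump pump: Runtime = 1.5 h/day × 28 days = 42 h
sump pump: 0.77 kW × 42 h = 32.34 kWh
treadmill: Runtime = 4 h/week × 25 weeks = 100 h
treadmill: 0.62 kW × 100 h = 62 kWh
dehumidifier: 0.38 kW × 31 h = 11.78 kWh
portable induction hob: 1.32 kW × 19 h = 25.08 kWh
Total energy = 131.2 kWh
Cost = 131.2 × £0.30 = £39.36

£39.36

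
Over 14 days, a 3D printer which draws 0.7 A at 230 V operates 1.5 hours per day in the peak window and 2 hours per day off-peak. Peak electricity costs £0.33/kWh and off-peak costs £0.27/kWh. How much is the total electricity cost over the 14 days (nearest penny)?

£2.33

Power = 0.7 A × 230 V = 161 W = 0.161 kW
Peak energy = 0.161 kW × 1.5 h × 14 = 3.381 kWh
Off-peak energy = 0.161 kW × 2 h × 14 = 4.508 kWh
Cost = 3.381 × £0.33 + 4.508 × £0.27 = £1.11573 + £1.21716 = £2.33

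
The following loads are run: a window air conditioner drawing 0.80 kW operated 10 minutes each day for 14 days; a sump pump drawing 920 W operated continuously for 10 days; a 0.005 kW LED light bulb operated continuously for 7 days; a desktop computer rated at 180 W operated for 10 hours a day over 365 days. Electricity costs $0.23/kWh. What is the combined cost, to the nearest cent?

window air conditioner: Runtime = 10 min × 14 = 140 min = 2.333333… h
window air conditioner: 0.8 kW × 2.333333… h = 1.866666… kWh
sump pump: Runtime = 24 h × 10 = 240 h
sump pump: 0.92 kW × 240 h = 220.8 kWh
LED light bulb: Runtime = 24 h × 7 = 168 h
LED light bulb: 0.005 kW × 168 h = 0.84 kWh
desktop computer: Runtime = 10 h/day × 365 days = 3650 h
desktop computer: 0.18 kW × 3650 h = 657 kWh
Total energy = 880.506666… kWh
Cost = 880.506666… × $0.23 = $202.52

$202.52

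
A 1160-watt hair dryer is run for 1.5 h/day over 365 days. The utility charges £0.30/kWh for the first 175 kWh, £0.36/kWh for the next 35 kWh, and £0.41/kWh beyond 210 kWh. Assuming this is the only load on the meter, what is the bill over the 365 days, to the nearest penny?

£239.39

Runtime = 1.5 h/day × 365 days = 547.5 h
Energy = 1.16 kW × 547.5 h = 635.1 kWh
Tier 1 (0–175 kWh): 175 × £0.30 = £52.5
Tier 2 (175–210 kWh): 35 × £0.36 = £12.6
Above 210 kWh: 425.1 × £0.41 = £174.291
Bill = £239.39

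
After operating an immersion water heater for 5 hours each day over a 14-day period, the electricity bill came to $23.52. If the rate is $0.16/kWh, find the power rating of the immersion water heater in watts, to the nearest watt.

2100 W

Energy = $23.52 ÷ $0.16/kWh = 147 kWh
Runtime = 5 h/day × 14 days = 70 h
Power = 147 kWh ÷ 70 h = 2.1 kW = 2100 W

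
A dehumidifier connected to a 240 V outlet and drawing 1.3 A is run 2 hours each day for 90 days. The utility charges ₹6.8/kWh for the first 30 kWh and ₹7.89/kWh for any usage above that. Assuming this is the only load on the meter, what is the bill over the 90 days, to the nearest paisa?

Power = 1.3 A × 240 V = 312 W = 0.312 kW
Runtime = 2 h/day × 90 days = 180 h
Energy = 0.312 kW × 180 h = 56.16 kWh
Tier 1 (0–30 kWh): 30 × ₹6.8 = ₹204
Above 30 kWh: 26.16 × ₹7.89 = ₹206.4024
Bill = ₹410.40

₹410.40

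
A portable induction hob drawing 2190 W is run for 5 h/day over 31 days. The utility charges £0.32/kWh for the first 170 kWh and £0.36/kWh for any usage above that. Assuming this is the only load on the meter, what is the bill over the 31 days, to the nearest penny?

£115.40

Runtime = 5 h/day × 31 days = 155 h
Energy = 2.19 kW × 155 h = 339.45 kWh
Tier 1 (0–170 kWh): 170 × £0.32 = £54.4
Above 170 kWh: 169.45 × £0.36 = £61.002
Bill = £115.40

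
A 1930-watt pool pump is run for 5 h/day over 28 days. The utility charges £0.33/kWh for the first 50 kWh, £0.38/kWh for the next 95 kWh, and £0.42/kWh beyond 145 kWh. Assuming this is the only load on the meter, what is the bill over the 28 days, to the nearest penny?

Runtime = 5 h/day × 28 days = 140 h
Energy = 1.93 kW × 140 h = 270.2 kWh
Tier 1 (0–50 kWh): 50 × £0.33 = £16.5
Tier 2 (50–145 kWh): 95 × £0.38 = £36.1
Above 145 kWh: 125.2 × £0.42 = £52.584
Bill = £105.18

£105.18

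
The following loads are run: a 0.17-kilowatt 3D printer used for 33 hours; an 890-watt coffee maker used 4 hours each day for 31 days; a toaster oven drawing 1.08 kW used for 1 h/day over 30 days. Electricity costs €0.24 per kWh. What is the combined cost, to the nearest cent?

3D printer: 0.17 kW × 33 h = 5.61 kWh
coffee maker: Runtime = 4 h/day × 31 days = 124 h
coffee maker: 0.89 kW × 124 h = 110.36 kWh
toaster oven: Runtime = 1 h/day × 30 days = 30 h
toaster oven: 1.08 kW × 30 h = 32.4 kWh
Total energy = 148.37 kWh
Cost = 148.37 × €0.24 = €35.61

€35.61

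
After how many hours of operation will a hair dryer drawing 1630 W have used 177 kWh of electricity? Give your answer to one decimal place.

Hours = 177 kWh ÷ 1.63 kW = 108.6 h

108.6 h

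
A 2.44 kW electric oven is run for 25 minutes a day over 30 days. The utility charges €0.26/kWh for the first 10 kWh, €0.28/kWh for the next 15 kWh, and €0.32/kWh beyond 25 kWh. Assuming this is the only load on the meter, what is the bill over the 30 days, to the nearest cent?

€8.56

Runtime = 25 min × 30 = 750 min = 12.5 h
Energy = 2.44 kW × 12.5 h = 30.5 kWh
Tier 1 (0–10 kWh): 10 × €0.26 = €2.6
Tier 2 (10–25 kWh): 15 × €0.28 = €4.2
Above 25 kWh: 5.5 × €0.32 = €1.76
Bill = €8.56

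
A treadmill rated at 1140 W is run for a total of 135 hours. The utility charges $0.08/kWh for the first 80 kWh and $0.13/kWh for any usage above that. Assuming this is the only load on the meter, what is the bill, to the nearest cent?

$16.01

Energy = 1.14 kW × 135 h = 153.9 kWh
Tier 1 (0–80 kWh): 80 × $0.08 = $6.4
Above 80 kWh: 73.9 × $0.13 = $9.607
Bill = $16.01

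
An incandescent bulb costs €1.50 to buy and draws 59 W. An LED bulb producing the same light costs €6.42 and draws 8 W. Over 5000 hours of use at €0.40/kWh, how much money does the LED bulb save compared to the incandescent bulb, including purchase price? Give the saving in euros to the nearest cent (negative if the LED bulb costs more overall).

incandescent bulb: €1.50 + (59/1000) kW × 5000 h × €0.40 = €1.50 + €118 = €119.5
LED bulb: €6.42 + (8/1000) kW × 5000 h × €0.40 = €6.42 + €16 = €22.42
Saving = €119.5 − €22.42 = €97.08

€97.08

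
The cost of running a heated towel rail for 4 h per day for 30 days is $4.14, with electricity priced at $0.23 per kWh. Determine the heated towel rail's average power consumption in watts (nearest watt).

150 W

Energy = $4.14 ÷ $0.23/kWh = 18 kWh
Runtime = 4 h/day × 30 days = 120 h
Power = 18 kWh ÷ 120 h = 0.15 kW = 150 W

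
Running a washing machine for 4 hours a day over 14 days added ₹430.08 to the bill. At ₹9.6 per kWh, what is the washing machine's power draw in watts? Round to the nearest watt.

Energy = ₹430.08 ÷ ₹9.6/kWh = 44.8 kWh
Runtime = 4 h/day × 14 days = 56 h
Power = 44.8 kWh ÷ 56 h = 0.8 kW = 800 W

800 W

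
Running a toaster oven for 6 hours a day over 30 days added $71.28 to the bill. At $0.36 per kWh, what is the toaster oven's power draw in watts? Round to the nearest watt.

1100 W

Energy = $71.28 ÷ $0.36/kWh = 198 kWh
Runtime = 6 h/day × 30 days = 180 h
Power = 198 kWh ÷ 180 h = 1.1 kW = 1100 W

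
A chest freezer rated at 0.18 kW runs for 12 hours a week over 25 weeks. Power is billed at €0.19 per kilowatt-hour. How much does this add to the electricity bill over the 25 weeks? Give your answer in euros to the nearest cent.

Runtime = 12 h/week × 25 weeks = 300 h
Energy = 0.18 kW × 300 h = 54 kWh
Cost = 54 kWh × €0.19/kWh = €10.26

€10.26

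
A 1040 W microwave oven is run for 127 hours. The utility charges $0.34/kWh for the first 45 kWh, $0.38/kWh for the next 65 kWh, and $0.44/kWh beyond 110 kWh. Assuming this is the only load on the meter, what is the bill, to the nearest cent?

Energy = 1.04 kW × 127 h = 132.08 kWh
Tier 1 (0–45 kWh): 45 × $0.34 = $15.3
Tier 2 (45–110 kWh): 65 × $0.38 = $24.7
Above 110 kWh: 22.08 × $0.44 = $9.7152
Bill = $49.72

$49.72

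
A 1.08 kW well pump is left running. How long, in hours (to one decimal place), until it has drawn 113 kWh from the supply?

104.6 h

Hours = 113 kWh ÷ 1.08 kW = 104.6 h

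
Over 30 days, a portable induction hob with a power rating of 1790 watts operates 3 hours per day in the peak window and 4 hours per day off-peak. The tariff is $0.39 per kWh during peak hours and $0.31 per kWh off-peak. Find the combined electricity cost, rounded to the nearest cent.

$129.42

Peak energy = 1.79 kW × 3 h × 30 = 161.1 kWh
Off-peak energy = 1.79 kW × 4 h × 30 = 214.8 kWh
Cost = 161.1 × $0.39 + 214.8 × $0.31 = $62.829 + $66.588 = $129.42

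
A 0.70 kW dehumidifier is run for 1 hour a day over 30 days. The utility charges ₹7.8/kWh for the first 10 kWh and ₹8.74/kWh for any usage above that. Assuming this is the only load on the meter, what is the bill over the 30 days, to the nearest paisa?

₹174.14

Runtime = 1 h/day × 30 days = 30 h
Energy = 0.7 kW × 30 h = 21 kWh
Tier 1 (0–10 kWh): 10 × ₹7.8 = ₹78
Above 10 kWh: 11 × ₹8.74 = ₹96.14
Bill = ₹174.14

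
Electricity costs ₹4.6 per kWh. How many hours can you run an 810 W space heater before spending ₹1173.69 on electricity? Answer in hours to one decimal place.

315.0 h

Energy available = ₹1173.69 ÷ ₹4.6/kWh = 255.15 kWh
Hours = 255.15 kWh ÷ 0.81 kW = 315.0 h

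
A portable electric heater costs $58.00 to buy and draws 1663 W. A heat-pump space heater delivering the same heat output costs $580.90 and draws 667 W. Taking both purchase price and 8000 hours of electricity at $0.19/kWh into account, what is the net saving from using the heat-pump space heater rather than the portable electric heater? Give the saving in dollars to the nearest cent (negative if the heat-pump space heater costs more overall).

portable electric heater: $58.00 + (1663/1000) kW × 8000 h × $0.19 = $58.00 + $2527.76 = $2585.76
heat-pump space heater: $580.90 + (667/1000) kW × 8000 h × $0.19 = $580.90 + $1013.84 = $1594.74
Saving = $2585.76 − $1594.74 = $991.02

$991.02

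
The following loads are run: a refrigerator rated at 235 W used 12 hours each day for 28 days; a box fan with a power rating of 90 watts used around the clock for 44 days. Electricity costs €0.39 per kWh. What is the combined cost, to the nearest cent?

€67.86

refrigerator: Runtime = 12 h/day × 28 days = 336 h
refrigerator: 0.235 kW × 336 h = 78.96 kWh
box fan: Runtime = 24 h × 44 = 1056 h
box fan: 0.09 kW × 1056 h = 95.04 kWh
Total energy = 174 kWh
Cost = 174 × €0.39 = €67.86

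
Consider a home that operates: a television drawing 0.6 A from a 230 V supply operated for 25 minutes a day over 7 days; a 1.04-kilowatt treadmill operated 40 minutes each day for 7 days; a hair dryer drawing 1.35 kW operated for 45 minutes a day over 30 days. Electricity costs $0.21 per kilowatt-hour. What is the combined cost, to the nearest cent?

$7.48

television: Power = 0.6 A × 230 V = 138 W = 0.138 kW
television: Runtime = 25 min × 7 = 175 min = 2.916666… h
television: 0.138 kW × 2.916666… h = 0.4025 kWh
treadmill: Runtime = 40 min × 7 = 280 min = 4.666666… h
treadmill: 1.04 kW × 4.666666… h = 4.853333… kWh
hair dryer: Runtime = 45 min × 30 = 1350 min = 22.5 h
hair dryer: 1.35 kW × 22.5 h = 30.375 kWh
Total energy = 35.630833… kWh
Cost = 35.630833… × $0.21 = $7.48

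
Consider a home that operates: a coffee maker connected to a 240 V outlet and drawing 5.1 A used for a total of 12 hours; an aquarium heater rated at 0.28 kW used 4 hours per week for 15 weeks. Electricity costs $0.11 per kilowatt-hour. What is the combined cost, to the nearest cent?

coffee maker: Power = 5.1 A × 240 V = 1224 W = 1.224 kW
coffee maker: 1.224 kW × 12 h = 14.688 kWh
aquarium heater: Runtime = 4 h/week × 15 weeks = 60 h
aquarium heater: 0.28 kW × 60 h = 16.8 kWh
Total energy = 31.488 kWh
Cost = 31.488 × $0.11 = $3.46

$3.46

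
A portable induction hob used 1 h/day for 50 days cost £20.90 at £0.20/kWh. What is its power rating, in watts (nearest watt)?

Energy = £20.90 ÷ £0.20/kWh = 104.5 kWh
Runtime = 1 h/day × 50 days = 50 h
Power = 104.5 kWh ÷ 50 h = 2.09 kW = 2090 W

2090 W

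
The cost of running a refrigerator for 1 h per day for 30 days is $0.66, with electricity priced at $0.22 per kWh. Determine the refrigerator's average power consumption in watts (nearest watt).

100 W

Energy = $0.66 ÷ $0.22/kWh = 3 kWh
Runtime = 1 h/day × 30 days = 30 h
Power = 3 kWh ÷ 30 h = 0.1 kW = 100 W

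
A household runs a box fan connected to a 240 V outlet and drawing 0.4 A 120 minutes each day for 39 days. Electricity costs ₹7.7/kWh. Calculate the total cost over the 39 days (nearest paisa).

Power = 0.4 A × 240 V = 96 W = 0.096 kW
Runtime = 120 min × 39 = 4680 min = 78 h
Energy = 0.096 kW × 78 h = 7.488 kWh
Cost = 7.488 kWh × ₹7.7/kWh = ₹57.66

₹57.66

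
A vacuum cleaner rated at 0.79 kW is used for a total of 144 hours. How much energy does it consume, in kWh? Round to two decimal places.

Energy = 0.79 kW × 144 h = 113.76 kWh

113.76 kWh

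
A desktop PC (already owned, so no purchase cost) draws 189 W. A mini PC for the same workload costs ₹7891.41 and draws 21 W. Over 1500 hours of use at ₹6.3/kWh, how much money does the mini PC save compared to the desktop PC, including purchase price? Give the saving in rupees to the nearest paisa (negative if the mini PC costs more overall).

desktop PC: ₹0.00 + (189/1000) kW × 1500 h × ₹6.3 = ₹0.00 + ₹1786.05 = ₹1786.05
mini PC: ₹7891.41 + (21/1000) kW × 1500 h × ₹6.3 = ₹7891.41 + ₹198.45 = ₹8089.86
Saving = ₹1786.05 − ₹8089.86 = −₹6303.81

-₹6303.81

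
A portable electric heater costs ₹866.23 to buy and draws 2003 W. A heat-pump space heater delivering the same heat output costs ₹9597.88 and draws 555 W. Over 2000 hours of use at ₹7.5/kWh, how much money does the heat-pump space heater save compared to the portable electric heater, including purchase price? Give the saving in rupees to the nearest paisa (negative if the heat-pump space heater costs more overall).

₹12988.35

portable electric heater: ₹866.23 + (2003/1000) kW × 2000 h × ₹7.5 = ₹866.23 + ₹30045 = ₹30911.23
heat-pump space heater: ₹9597.88 + (555/1000) kW × 2000 h × ₹7.5 = ₹9597.88 + ₹8325 = ₹17922.88
Saving = ₹30911.23 − ₹17922.88 = ₹12988.35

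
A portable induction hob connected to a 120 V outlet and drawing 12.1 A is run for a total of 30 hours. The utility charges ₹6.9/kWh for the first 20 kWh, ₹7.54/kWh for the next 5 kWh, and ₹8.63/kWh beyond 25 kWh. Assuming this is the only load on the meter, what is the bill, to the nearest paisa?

Power = 12.1 A × 120 V = 1452 W = 1.452 kW
Energy = 1.452 kW × 30 h = 43.56 kWh
Tier 1 (0–20 kWh): 20 × ₹6.9 = ₹138
Tier 2 (20–25 kWh): 5 × ₹7.54 = ₹37.7
Above 25 kWh: 18.56 × ₹8.63 = ₹160.1728
Bill = ₹335.87

₹335.87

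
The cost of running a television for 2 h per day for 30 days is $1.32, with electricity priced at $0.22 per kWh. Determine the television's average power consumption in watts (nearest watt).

Energy = $1.32 ÷ $0.22/kWh = 6 kWh
Runtime = 2 h/day × 30 days = 60 h
Power = 6 kWh ÷ 60 h = 0.1 kW = 100 W

100 W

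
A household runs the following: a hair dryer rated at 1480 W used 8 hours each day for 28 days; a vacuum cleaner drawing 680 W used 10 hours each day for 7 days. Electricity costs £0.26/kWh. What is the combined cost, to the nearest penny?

£98.57

hair dryer: Runtime = 8 h/day × 28 days = 224 h
hair dryer: 1.48 kW × 224 h = 331.52 kWh
vacuum cleaner: Runtime = 10 h/day × 7 days = 70 h
vacuum cleaner: 0.68 kW × 70 h = 47.6 kWh
Total energy = 379.12 kWh
Cost = 379.12 × £0.26 = £98.57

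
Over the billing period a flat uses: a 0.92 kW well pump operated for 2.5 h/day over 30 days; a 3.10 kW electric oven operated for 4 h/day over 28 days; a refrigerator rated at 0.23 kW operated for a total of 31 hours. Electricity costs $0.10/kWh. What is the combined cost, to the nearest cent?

$42.33

well pump: Runtime = 2.5 h/day × 30 days = 75 h
well pump: 0.92 kW × 75 h = 69 kWh
electric oven: Runtime = 4 h/day × 28 days = 112 h
electric oven: 3.1 kW × 112 h = 347.2 kWh
refrigerator: 0.23 kW × 31 h = 7.13 kWh
Total energy = 423.33 kWh
Cost = 423.33 × $0.10 = $42.33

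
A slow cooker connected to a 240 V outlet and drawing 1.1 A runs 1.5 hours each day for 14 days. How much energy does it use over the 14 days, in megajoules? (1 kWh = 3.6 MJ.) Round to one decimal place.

20.0 MJ

Power = 1.1 A × 240 V = 264 W = 0.264 kW
Runtime = 1.5 h/day × 14 days = 21 h
Energy = 0.264 kW × 21 h = 5.544 kWh
= 5.544 × 3.6 MJ = 20.0 MJ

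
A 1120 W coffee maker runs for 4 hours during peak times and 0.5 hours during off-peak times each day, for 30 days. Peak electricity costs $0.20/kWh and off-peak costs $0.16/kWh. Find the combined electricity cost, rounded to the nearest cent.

$29.57

Peak energy = 1.12 kW × 4 h × 30 = 134.4 kWh
Off-peak energy = 1.12 kW × 0.5 h × 30 = 16.8 kWh
Cost = 134.4 × $0.20 + 16.8 × $0.16 = $26.88 + $2.688 = $29.57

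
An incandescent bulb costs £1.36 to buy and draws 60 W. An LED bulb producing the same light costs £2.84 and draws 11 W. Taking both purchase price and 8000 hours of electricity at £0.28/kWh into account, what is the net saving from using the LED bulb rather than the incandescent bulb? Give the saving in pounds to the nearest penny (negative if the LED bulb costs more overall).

incandescent bulb: £1.36 + (60/1000) kW × 8000 h × £0.28 = £1.36 + £134.4 = £135.76
LED bulb: £2.84 + (11/1000) kW × 8000 h × £0.28 = £2.84 + £24.64 = £27.48
Saving = £135.76 − £27.48 = £108.28

£108.28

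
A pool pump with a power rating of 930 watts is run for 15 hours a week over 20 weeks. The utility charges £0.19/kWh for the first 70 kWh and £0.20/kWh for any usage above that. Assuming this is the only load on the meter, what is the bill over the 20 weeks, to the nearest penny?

£55.10

Runtime = 15 h/week × 20 weeks = 300 h
Energy = 0.93 kW × 300 h = 279 kWh
Tier 1 (0–70 kWh): 70 × £0.19 = £13.3
Above 70 kWh: 209 × £0.20 = £41.8
Bill = £55.10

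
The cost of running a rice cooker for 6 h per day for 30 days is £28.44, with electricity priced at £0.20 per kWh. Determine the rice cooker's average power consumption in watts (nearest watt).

790 W

Energy = £28.44 ÷ £0.20/kWh = 142.2 kWh
Runtime = 6 h/day × 30 days = 180 h
Power = 142.2 kWh ÷ 180 h = 0.79 kW = 790 W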